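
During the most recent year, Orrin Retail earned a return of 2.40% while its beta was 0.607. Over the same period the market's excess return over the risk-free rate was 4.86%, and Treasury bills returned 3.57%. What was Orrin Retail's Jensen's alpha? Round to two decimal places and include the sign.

-4.12%

CAPM benchmark = R_f + β(R_m − R_f) = 3.57% + 0.607 × 4.86% = 6.52002%
α = actual − benchmark = 2.40% − 6.52002% = -4.12%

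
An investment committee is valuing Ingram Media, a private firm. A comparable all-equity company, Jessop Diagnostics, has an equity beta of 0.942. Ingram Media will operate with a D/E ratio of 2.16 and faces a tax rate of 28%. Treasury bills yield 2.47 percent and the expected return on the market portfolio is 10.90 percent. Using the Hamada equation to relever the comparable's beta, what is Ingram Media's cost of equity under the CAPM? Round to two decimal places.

β_L = β_U × [1 + (1 − t)(D/E)] = 0.942 × [1 + (1 − 0.28) × 2.16]
    = 0.942 × [1 + 0.72 × 2.16] = 0.942 × 2.5552 = 2.4070
MRP = 10.90% − 2.47% = 8.43%
E(R) = R_f + β_L × MRP = 2.47% + 2.4070 × 8.43% = 22.76%

22.76%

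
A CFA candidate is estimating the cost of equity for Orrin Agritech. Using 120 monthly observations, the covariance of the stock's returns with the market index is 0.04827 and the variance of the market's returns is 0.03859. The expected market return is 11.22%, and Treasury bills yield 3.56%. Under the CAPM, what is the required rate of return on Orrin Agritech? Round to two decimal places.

β = Cov(R_i, R_m) / Var(R_m) = 0.04827 / 0.03859 = 1.2508
MRP = 11.22% − 3.56% = 7.66%
E(R) = R_f + β × MRP = 3.56% + 1.2508 × 7.66% = 13.14%

13.14%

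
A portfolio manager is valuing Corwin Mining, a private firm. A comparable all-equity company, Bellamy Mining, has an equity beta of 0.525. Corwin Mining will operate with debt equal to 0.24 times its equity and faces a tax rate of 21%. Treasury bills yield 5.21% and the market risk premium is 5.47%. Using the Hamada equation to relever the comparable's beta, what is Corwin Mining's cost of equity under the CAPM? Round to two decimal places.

β_L = β_U × [1 + (1 − t)(D/E)] = 0.525 × [1 + (1 − 0.21) × 0.24]
    = 0.525 × [1 + 0.79 × 0.24] = 0.525 × 1.1896 = 0.6245
E(R) = R_f + β_L × MRP = 5.21% + 0.6245 × 5.47% = 8.63%

8.63%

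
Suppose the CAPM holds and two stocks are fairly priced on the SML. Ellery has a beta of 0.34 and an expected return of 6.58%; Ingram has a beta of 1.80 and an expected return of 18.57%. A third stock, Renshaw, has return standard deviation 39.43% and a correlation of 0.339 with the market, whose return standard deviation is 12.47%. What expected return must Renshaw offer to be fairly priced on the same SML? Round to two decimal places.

12.59%

MRP = (18.57% − 6.58%) / (1.80 − 0.34) = 8.2123%
R_f = 6.58% − 0.34 × 8.2123% = 3.7878%
β_Renshaw = ρ·σ_i/σ_m = 0.339 × 39.43 / 12.47 = 1.0719
E(R_Renshaw) = R_f + β × MRP = 3.7878% + 1.0719 × 8.2123% = 12.59%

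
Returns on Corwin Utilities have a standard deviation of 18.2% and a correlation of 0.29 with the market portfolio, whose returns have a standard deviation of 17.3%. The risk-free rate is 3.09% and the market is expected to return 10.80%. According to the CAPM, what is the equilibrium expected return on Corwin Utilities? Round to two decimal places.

β = ρ × σ_i / σ_m = 0.29 × 18.2% / 17.3% = 0.3051
MRP = 10.80% − 3.09% = 7.71%
E(R) = 3.09% + 0.3051 × 7.71% = 5.44%

5.44%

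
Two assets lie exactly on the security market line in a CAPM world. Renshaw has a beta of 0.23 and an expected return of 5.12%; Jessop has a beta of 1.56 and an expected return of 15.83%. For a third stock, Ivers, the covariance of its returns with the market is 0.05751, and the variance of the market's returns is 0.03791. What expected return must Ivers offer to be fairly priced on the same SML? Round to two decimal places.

15.48%

MRP = (15.83% − 5.12%) / (1.56 − 0.23) = 8.0526%
R_f = 5.12% − 0.23 × 8.0526% = 3.2679%
β_Ivers = Cov / Var(R_m) = 0.05751 / 0.03791 = 1.5170
E(R_Ivers) = R_f + β × MRP = 3.2679% + 1.5170 × 8.0526% = 15.48%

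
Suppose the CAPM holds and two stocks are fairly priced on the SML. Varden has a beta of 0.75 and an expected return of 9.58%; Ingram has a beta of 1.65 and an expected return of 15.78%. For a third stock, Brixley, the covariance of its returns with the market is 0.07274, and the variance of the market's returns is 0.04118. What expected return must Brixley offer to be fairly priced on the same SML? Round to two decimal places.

16.58%

MRP = (15.78% − 9.58%) / (1.65 − 0.75) = 6.8889%
R_f = 9.58% − 0.75 × 6.8889% = 4.4133%
β_Brixley = Cov / Var(R_m) = 0.07274 / 0.04118 = 1.7664
E(R_Brixley) = R_f + β × MRP = 4.4133% + 1.7664 × 6.8889% = 16.58%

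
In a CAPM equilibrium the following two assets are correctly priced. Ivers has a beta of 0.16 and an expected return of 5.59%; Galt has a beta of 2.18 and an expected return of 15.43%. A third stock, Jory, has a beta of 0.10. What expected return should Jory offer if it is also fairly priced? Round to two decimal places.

MRP (SML slope) = (15.43% − 5.59%) / (2.18 − 0.16) = 9.84% / 2.02 = 4.8713%
R_f (intercept) = 5.59% − 0.16 × 4.8713% = 4.8106%
E(R_Jory) = R_f + β × MRP = 4.8106% + 0.10 × 4.8713% = 5.30%

5.30%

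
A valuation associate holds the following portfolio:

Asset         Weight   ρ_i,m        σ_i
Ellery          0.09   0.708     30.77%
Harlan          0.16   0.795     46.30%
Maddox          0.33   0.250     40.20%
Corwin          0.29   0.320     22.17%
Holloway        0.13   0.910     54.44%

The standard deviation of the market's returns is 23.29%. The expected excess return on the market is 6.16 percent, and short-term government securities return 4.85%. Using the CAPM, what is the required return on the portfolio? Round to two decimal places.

10.05%

β_Ellery = 0.708 × 30.77% / 23.29% = 0.9354
β_Harlan = 0.795 × 46.30% / 23.29% = 1.5804
β_Maddox = 0.250 × 40.20% / 23.29% = 0.4315
β_Corwin = 0.320 × 22.17% / 23.29% = 0.3046
β_Holloway = 0.910 × 54.44% / 23.29% = 2.1271
β_P = Σ w_i β_i = 0.09×0.9354 + 0.16×1.5804 + 0.33×0.4315 + 0.29×0.3046 + 0.13×2.1271 = 0.8443
E(R_P) = R_f + β_P × MRP = 4.85% + 0.8443 × 6.16% = 10.05%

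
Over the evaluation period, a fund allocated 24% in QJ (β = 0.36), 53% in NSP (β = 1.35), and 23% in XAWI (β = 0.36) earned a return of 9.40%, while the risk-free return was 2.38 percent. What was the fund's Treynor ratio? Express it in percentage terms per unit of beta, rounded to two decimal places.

7.93%

β_P = 0.24×0.36 + 0.53×1.35 + 0.23×0.36 = 0.8847
Treynor = (R_P − R_f) / β_P = (9.40% − 2.38%) / 0.8847 = 7.02% / 0.8847 = 7.93%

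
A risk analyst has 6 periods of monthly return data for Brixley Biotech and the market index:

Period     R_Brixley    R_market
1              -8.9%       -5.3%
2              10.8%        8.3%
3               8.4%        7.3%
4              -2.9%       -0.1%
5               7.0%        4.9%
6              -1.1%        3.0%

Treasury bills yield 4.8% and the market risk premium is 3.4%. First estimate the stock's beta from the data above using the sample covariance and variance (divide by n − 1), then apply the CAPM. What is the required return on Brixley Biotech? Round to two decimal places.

9.80%

Mean R_i = (-8.9 + 10.8 + 8.4 − 2.9 + 7.0 − 1.1) / 6 = 2.2167%
Mean R_m = (-5.3 + 8.3 + 7.3 − 0.1 + 4.9 + 3.0) / 6 = 3.0167%
Σ(R_i − R̄_i)(R_m − R̄_m) = 189.2983  ⇒  Cov = 189.2983 / 5 = 37.8597
Σ(R_m − R̄_m)² = 128.6883  ⇒  Var(R_m) = 128.6883 / 5 = 25.7377
β = Cov / Var(R_m) = 37.8597 / 25.7377 = 1.4710
E(R) = R_f + β × MRP = 4.8% + 1.4710 × 3.4% = 9.80%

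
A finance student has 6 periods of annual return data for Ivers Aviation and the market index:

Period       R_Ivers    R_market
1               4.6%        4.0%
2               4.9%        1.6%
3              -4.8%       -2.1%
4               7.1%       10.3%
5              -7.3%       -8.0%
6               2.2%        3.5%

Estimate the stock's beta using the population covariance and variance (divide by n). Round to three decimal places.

0.865

Mean R_i = (4.6 + 4.9 − 4.8 + 7.1 − 7.3 + 2.2) / 6 = 1.1167%
Mean R_m = (4.0 + 1.6 − 2.1 + 10.3 − 8.0 + 3.5) / 6 = 1.5500%
Σ(R_i − R̄_i)(R_m − R̄_m) = 165.1650  ⇒  Cov = 165.1650 / 6 = 27.5275
Σ(R_m − R̄_m)² = 190.8950  ⇒  Var(R_m) = 190.8950 / 6 = 31.8158
β = Cov / Var(R_m) = 27.5275 / 31.8158 = 0.8652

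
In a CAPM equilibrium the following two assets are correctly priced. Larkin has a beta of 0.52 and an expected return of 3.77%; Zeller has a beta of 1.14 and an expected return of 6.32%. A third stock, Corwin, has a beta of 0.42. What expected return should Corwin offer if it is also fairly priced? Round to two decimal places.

MRP (SML slope) = (6.32% − 3.77%) / (1.14 − 0.52) = 2.55% / 0.62 = 4.1129%
R_f (intercept) = 3.77% − 0.52 × 4.1129% = 1.6313%
E(R_Corwin) = R_f + β × MRP = 1.6313% + 0.42 × 4.1129% = 3.36%

3.36%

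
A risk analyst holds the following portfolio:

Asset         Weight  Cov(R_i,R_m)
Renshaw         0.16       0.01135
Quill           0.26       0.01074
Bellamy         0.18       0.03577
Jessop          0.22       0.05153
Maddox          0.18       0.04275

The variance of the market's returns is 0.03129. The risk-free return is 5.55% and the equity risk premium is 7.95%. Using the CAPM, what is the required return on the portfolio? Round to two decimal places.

13.19%

β_Renshaw = 0.01135 / 0.03129 = 0.3627
β_Quill = 0.01074 / 0.03129 = 0.3432
β_Bellamy = 0.03577 / 0.03129 = 1.1432
β_Jessop = 0.05153 / 0.03129 = 1.6469
β_Maddox = 0.04275 / 0.03129 = 1.3663
β_P = Σ w_i β_i = 0.16×0.3627 + 0.26×0.3432 + 0.18×1.1432 + 0.22×1.6469 + 0.18×1.3663 = 0.9613
E(R_P) = R_f + β_P × MRP = 5.55% + 0.9613 × 7.95% = 13.19%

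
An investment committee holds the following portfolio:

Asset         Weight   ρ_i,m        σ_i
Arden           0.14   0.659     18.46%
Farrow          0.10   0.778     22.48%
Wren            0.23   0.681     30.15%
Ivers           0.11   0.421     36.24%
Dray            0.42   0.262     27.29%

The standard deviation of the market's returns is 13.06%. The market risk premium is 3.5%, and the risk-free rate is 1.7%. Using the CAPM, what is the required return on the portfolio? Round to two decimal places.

β_Arden = 0.659 × 18.46% / 13.06% = 0.9315
β_Farrow = 0.778 × 22.48% / 13.06% = 1.3392
β_Wren = 0.681 × 30.15% / 13.06% = 1.5721
β_Ivers = 0.421 × 36.24% / 13.06% = 1.1682
β_Dray = 0.262 × 27.29% / 13.06% = 0.5475
β_P = Σ w_i β_i = 0.14×0.9315 + 0.10×1.3392 + 0.23×1.5721 + 0.11×1.1682 + 0.42×0.5475 = 0.9844
E(R_P) = R_f + β_P × MRP = 1.7% + 0.9844 × 3.5% = 5.15%

5.15%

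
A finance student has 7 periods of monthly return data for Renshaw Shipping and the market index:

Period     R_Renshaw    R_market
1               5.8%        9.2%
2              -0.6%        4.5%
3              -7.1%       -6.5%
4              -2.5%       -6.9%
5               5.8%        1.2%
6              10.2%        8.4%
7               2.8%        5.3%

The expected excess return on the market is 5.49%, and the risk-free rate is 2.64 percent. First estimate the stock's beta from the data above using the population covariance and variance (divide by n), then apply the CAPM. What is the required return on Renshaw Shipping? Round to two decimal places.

6.63%

Mean R_i = (5.8 − 0.6 − 7.1 − 2.5 + 5.8 + 10.2 + 2.8) / 7 = 2.0571%
Mean R_m = (9.2 + 4.5 − 6.5 − 6.9 + 1.2 + 8.4 + 5.3) / 7 = 2.1714%
Σ(R_i − R̄_i)(R_m − R̄_m) = 190.2714  ⇒  Cov = 190.2714 / 7 = 27.1816
Σ(R_m − R̄_m)² = 261.8343  ⇒  Var(R_m) = 261.8343 / 7 = 37.4049
β = Cov / Var(R_m) = 27.1816 / 37.4049 = 0.7267
E(R) = R_f + β × MRP = 2.64% + 0.7267 × 5.49% = 6.63%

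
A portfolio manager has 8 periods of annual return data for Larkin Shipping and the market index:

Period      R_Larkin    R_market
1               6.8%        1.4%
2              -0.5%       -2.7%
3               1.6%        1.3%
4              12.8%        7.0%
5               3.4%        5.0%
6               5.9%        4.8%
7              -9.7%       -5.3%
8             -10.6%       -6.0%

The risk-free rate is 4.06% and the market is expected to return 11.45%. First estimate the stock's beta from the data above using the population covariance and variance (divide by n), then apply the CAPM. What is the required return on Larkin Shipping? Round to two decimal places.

Mean R_i = (6.8 − 0.5 + 1.6 + 12.8 + 3.4 + 5.9 − 9.7 − 10.6) / 8 = 1.2125%
Mean R_m = (1.4 − 2.7 + 1.3 + 7.0 + 5.0 + 4.8 − 5.3 − 6.0) / 8 = 0.6875%
Σ(R_i − R̄_i)(R_m − R̄_m) = 256.2113  ⇒  Cov = 256.2113 / 8 = 32.0264
Σ(R_m − R̄_m)² = 168.2888  ⇒  Var(R_m) = 168.2888 / 8 = 21.0361
β = Cov / Var(R_m) = 32.0264 / 21.0361 = 1.5224
MRP = 11.45% − 4.06% = 7.39%
E(R) = R_f + β × MRP = 4.06% + 1.5224 × 7.39% = 15.31%

15.31%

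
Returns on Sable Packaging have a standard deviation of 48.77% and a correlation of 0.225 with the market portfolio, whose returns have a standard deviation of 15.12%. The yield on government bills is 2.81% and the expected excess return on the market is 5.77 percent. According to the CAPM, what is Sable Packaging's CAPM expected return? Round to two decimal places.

7.00%

β = ρ × σ_i / σ_m = 0.225 × 48.77% / 15.12% = 0.7257
E(R) = 2.81% + 0.7257 × 5.77% = 7.00%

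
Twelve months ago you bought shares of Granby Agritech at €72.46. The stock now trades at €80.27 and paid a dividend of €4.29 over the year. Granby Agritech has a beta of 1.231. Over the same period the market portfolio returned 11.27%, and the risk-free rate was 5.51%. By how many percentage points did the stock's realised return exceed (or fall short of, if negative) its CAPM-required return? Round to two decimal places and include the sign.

+4.10%

Realised HPR = (P1 + D1 − P0) / P0 = (80.27 + 4.29 − 72.46) / 72.46 = 12.10 / 72.46 = 16.6989%
MRP = 11.27% − 5.51% = 5.76%
CAPM required = R_f + β·MRP = 5.51% + 1.231 × 5.76% = 12.60056%
α = realised − required = 16.6989% − 12.60056% = +4.10%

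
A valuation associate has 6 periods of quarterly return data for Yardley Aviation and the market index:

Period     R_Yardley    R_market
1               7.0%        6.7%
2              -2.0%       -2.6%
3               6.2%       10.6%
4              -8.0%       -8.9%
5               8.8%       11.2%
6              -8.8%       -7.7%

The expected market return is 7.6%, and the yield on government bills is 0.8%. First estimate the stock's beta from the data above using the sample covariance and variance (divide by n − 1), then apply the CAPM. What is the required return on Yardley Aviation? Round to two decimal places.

6.56%

Mean R_i = (7.0 − 2.0 + 6.2 − 8.0 + 8.8 − 8.8) / 6 = 0.5333%
Mean R_m = (6.7 − 2.6 + 10.6 − 8.9 + 11.2 − 7.7) / 6 = 1.5500%
Σ(R_i − R̄_i)(R_m − R̄_m) = 350.3800  ⇒  Cov = 350.3800 / 5 = 70.0760
Σ(R_m − R̄_m)² = 413.5350  ⇒  Var(R_m) = 413.5350 / 5 = 82.7070
β = Cov / Var(R_m) = 70.0760 / 82.7070 = 0.8473
MRP = 7.6% − 0.8% = 6.80%
E(R) = R_f + β × MRP = 0.8% + 0.8473 × 6.8% = 6.56%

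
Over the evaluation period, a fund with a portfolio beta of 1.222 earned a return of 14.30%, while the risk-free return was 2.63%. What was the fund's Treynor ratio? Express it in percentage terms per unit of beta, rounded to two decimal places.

9.55%

Treynor = (R_P − R_f) / β_P = (14.30% − 2.63%) / 1.2220 = 11.67% / 1.2220 = 9.55%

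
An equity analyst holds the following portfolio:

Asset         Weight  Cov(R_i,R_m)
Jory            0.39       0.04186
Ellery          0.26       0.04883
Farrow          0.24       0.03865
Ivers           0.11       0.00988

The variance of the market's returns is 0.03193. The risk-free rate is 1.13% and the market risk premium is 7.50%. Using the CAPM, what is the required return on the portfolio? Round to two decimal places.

β_Jory = 0.04186 / 0.03193 = 1.3110
β_Ellery = 0.04883 / 0.03193 = 1.5293
β_Farrow = 0.03865 / 0.03193 = 1.2105
β_Ivers = 0.00988 / 0.03193 = 0.3094
β_P = Σ w_i β_i = 0.39×1.3110 + 0.26×1.5293 + 0.24×1.2105 + 0.11×0.3094 = 1.2335
E(R_P) = R_f + β_P × MRP = 1.13% + 1.2335 × 7.50% = 10.38%

10.38%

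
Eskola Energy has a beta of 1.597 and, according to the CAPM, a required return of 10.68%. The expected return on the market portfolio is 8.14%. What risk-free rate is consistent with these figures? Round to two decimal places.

E(R) = R_f + β(E(R_m) − R_f) = R_f(1 − β) + β·E(R_m)
10.68% = R_f × (1 − 1.597) + 1.597 × 8.14%
10.68% = R_f × -0.597 + 12.99958%
R_f = (10.68% − 12.99958%) / -0.597 = 3.89%

3.89%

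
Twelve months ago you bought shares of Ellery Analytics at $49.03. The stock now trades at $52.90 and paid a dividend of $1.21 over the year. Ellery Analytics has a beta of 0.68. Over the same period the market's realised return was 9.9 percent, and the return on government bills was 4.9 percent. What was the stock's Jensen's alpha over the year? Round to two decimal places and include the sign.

Realised HPR = (P1 + D1 − P0) / P0 = (52.90 + 1.21 − 49.03) / 49.03 = 5.08 / 49.03 = 10.3610%
MRP = 9.9% − 4.9% = 5.00%
CAPM required = R_f + β·MRP = 4.9% + 0.68 × 5.0% = 8.3000%
α = realised − required = 10.3610% − 8.3000% = +2.06%

+2.06%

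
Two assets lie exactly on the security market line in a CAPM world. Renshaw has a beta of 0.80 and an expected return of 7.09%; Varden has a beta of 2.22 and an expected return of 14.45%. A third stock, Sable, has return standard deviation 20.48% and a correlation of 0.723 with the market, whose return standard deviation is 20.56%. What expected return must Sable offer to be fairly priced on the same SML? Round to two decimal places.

6.68%

MRP = (14.45% − 7.09%) / (2.22 − 0.80) = 5.1831%
R_f = 7.09% − 0.80 × 5.1831% = 2.9435%
β_Sable = ρ·σ_i/σ_m = 0.723 × 20.48 / 20.56 = 0.7202
E(R_Sable) = R_f + β × MRP = 2.9435% + 0.7202 × 5.1831% = 6.68%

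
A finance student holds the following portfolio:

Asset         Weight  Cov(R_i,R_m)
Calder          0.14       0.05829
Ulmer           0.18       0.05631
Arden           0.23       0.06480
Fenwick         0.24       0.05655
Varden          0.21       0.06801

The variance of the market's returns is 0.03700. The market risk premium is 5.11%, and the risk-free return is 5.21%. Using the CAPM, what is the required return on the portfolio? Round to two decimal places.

13.64%

β_Calder = 0.05829 / 0.03700 = 1.5754
β_Ulmer = 0.05631 / 0.03700 = 1.5219
β_Arden = 0.06480 / 0.03700 = 1.7514
β_Fenwick = 0.05655 / 0.03700 = 1.5284
β_Varden = 0.06801 / 0.03700 = 1.8381
β_P = Σ w_i β_i = 0.14×1.5754 + 0.18×1.5219 + 0.23×1.7514 + 0.24×1.5284 + 0.21×1.8381 = 1.6501
E(R_P) = R_f + β_P × MRP = 5.21% + 1.6501 × 5.11% = 13.64%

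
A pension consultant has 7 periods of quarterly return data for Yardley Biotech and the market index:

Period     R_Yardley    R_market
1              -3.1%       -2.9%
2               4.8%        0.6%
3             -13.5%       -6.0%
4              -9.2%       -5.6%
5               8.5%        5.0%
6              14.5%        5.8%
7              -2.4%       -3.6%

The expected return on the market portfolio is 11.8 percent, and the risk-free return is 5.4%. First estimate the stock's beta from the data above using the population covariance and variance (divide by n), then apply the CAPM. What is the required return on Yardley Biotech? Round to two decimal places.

Mean R_i = (-3.1 + 4.8 − 13.5 − 9.2 + 8.5 + 14.5 − 2.4) / 7 = -0.0571%
Mean R_m = (-2.9 + 0.6 − 6.0 − 5.6 + 5.0 + 5.8 − 3.6) / 7 = -0.9571%
Σ(R_i − R̄_i)(R_m − R̄_m) = 279.2471  ⇒  Cov = 279.2471 / 7 = 39.8924
Σ(R_m − R̄_m)² = 141.3171  ⇒  Var(R_m) = 141.3171 / 7 = 20.1882
β = Cov / Var(R_m) = 39.8924 / 20.1882 = 1.9760
MRP = 11.8% − 5.4% = 6.40%
E(R) = R_f + β × MRP = 5.4% + 1.9760 × 6.4% = 18.05%

18.05%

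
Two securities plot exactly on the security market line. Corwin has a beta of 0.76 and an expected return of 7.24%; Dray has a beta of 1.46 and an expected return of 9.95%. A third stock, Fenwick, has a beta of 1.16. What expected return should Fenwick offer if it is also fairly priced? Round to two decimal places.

MRP (SML slope) = (9.95% − 7.24%) / (1.46 − 0.76) = 2.71% / 0.70 = 3.8714%
R_f (intercept) = 7.24% − 0.76 × 3.8714% = 4.2977%
E(R_Fenwick) = R_f + β × MRP = 4.2977% + 1.16 × 3.8714% = 8.79%

8.79%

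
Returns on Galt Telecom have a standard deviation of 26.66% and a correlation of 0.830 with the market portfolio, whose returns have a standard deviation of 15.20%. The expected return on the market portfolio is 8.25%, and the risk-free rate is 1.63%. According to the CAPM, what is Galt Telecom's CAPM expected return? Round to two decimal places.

11.27%

β = ρ × σ_i / σ_m = 0.830 × 26.66% / 15.20% = 1.4558
MRP = 8.25% − 1.63% = 6.62%
E(R) = 1.63% + 1.4558 × 6.62% = 11.27%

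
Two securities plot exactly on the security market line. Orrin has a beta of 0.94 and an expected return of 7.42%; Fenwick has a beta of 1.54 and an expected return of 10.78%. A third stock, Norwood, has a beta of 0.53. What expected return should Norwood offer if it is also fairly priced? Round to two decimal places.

5.12%

MRP (SML slope) = (10.78% − 7.42%) / (1.54 − 0.94) = 3.36% / 0.60 = 5.6000%
R_f (intercept) = 7.42% − 0.94 × 5.6000% = 2.1560%
E(R_Norwood) = R_f + β × MRP = 2.1560% + 0.53 × 5.6000% = 5.12%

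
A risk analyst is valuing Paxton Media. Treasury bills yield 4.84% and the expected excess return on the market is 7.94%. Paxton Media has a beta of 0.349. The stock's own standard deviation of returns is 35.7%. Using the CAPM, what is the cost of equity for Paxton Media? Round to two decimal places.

7.61%

E(R) = R_f + β × MRP = 4.84% + 0.349 × 7.94% = 7.61%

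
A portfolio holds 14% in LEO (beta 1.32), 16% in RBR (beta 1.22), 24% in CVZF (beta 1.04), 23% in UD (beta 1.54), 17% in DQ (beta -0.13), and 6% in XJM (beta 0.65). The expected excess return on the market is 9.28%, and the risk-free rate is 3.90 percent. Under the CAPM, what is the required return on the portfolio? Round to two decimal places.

β_P = Σ w_i β_i = 0.14×1.32 + 0.16×1.22 + 0.24×1.04 + 0.23×1.54 + 0.17×-0.13 + 0.06×0.65 = 1.0007
E(R_P) = R_f + β_P × MRP = 3.90% + 1.0007 × 9.28% = 13.19%

13.19%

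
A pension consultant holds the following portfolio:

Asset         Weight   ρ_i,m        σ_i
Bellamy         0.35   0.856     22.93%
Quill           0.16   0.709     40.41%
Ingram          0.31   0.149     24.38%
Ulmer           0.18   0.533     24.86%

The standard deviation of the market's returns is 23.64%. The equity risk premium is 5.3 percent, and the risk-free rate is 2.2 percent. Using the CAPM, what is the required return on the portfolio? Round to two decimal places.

5.56%

β_Bellamy = 0.856 × 22.93% / 23.64% = 0.8303
β_Quill = 0.709 × 40.41% / 23.64% = 1.2120
β_Ingram = 0.149 × 24.38% / 23.64% = 0.1537
β_Ulmer = 0.533 × 24.86% / 23.64% = 0.5605
β_P = Σ w_i β_i = 0.35×0.8303 + 0.16×1.2120 + 0.31×0.1537 + 0.18×0.5605 = 0.6331
E(R_P) = R_f + β_P × MRP = 2.2% + 0.6331 × 5.3% = 5.56%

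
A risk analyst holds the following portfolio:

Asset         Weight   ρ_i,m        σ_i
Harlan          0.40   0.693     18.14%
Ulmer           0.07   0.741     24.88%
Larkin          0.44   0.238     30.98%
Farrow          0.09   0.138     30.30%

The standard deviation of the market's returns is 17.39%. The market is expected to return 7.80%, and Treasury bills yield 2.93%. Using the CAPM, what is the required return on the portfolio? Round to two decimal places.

β_Harlan = 0.693 × 18.14% / 17.39% = 0.7229
β_Ulmer = 0.741 × 24.88% / 17.39% = 1.0602
β_Larkin = 0.238 × 30.98% / 17.39% = 0.4240
β_Farrow = 0.138 × 30.30% / 17.39% = 0.2404
β_P = Σ w_i β_i = 0.40×0.7229 + 0.07×1.0602 + 0.44×0.4240 + 0.09×0.2404 = 0.5716
MRP = 7.80% − 2.93% = 4.87%
E(R_P) = R_f + β_P × MRP = 2.93% + 0.5716 × 4.87% = 5.71%

5.71%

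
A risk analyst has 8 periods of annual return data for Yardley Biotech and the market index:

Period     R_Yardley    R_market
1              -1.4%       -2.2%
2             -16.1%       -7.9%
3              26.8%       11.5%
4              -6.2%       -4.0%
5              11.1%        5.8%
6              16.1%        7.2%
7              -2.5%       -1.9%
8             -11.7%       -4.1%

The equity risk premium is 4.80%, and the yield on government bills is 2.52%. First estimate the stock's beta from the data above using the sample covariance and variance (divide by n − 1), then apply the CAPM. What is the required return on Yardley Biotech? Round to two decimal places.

Mean R_i = (-1.4 − 16.1 + 26.8 − 6.2 + 11.1 + 16.1 − 2.5 − 11.7) / 8 = 2.0125%
Mean R_m = (-2.2 − 7.9 + 11.5 − 4.0 + 5.8 + 7.2 − 1.9 − 4.1) / 8 = 0.5500%
Σ(R_i − R̄_i)(R_m − R̄_m) = 687.4350  ⇒  Cov = 687.4350 / 7 = 98.2050
Σ(R_m − R̄_m)² = 318.9800  ⇒  Var(R_m) = 318.9800 / 7 = 45.5686
β = Cov / Var(R_m) = 98.2050 / 45.5686 = 2.1551
E(R) = R_f + β × MRP = 2.52% + 2.1551 × 4.80% = 12.86%

12.86%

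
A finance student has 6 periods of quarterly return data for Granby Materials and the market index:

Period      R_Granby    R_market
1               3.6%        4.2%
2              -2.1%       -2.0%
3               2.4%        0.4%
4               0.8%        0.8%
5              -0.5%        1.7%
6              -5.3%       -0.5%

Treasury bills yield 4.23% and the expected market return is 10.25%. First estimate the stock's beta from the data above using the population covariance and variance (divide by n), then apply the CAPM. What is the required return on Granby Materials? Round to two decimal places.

Mean R_i = (3.6 − 2.1 + 2.4 + 0.8 − 0.5 − 5.3) / 6 = -0.1833%
Mean R_m = (4.2 − 2.0 + 0.4 + 0.8 + 1.7 − 0.5) / 6 = 0.7667%
Σ(R_i − R̄_i)(R_m − R̄_m) = 23.5633  ⇒  Cov = 23.5633 / 6 = 3.9272
Σ(R_m − R̄_m)² = 22.0533  ⇒  Var(R_m) = 22.0533 / 6 = 3.6756
β = Cov / Var(R_m) = 3.9272 / 3.6756 = 1.0685
MRP = 10.25% − 4.23% = 6.02%
E(R) = R_f + β × MRP = 4.23% + 1.0685 × 6.02% = 10.66%

10.66%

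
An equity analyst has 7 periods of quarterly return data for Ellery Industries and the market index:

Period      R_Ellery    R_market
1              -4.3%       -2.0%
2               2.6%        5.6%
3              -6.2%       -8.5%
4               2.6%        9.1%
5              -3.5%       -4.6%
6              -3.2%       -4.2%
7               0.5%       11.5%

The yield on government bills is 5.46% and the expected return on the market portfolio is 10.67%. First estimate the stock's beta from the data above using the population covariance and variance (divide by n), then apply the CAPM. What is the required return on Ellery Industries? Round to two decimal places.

Mean R_i = (-4.3 + 2.6 − 6.2 + 2.6 − 3.5 − 3.2 + 0.5) / 7 = -1.6429%
Mean R_m = (-2.0 + 5.6 − 8.5 + 9.1 − 4.6 − 4.2 + 11.5) / 7 = 0.9857%
Σ(R_i − R̄_i)(R_m − R̄_m) = 146.1457  ⇒  Cov = 146.1457 / 7 = 20.8780
Σ(R_m − R̄_m)² = 354.6686  ⇒  Var(R_m) = 354.6686 / 7 = 50.6669
β = Cov / Var(R_m) = 20.8780 / 50.6669 = 0.4121
MRP = 10.67% − 5.46% = 5.21%
E(R) = R_f + β × MRP = 5.46% + 0.4121 × 5.21% = 7.61%

7.61%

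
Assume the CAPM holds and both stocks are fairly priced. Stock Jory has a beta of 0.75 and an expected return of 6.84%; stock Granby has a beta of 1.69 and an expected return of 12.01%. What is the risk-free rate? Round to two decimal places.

Both satisfy E(R) = R_f + β·MRP, so the slope of the SML is
MRP = (12.01% − 6.84%) / (1.69 − 0.75) = 5.17% / 0.94 = 5.5000%
R_f = E(R_Jory) − β_Jory·MRP = 6.84% − 0.75 × 5.5000% = 2.7150%

2.72%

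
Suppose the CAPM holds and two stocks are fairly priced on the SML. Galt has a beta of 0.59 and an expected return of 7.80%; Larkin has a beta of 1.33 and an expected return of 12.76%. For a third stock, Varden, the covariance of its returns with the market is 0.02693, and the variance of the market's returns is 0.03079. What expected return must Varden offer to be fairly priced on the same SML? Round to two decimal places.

MRP = (12.76% − 7.80%) / (1.33 − 0.59) = 6.7027%
R_f = 7.80% − 0.59 × 6.7027% = 3.8454%
β_Varden = Cov / Var(R_m) = 0.02693 / 0.03079 = 0.8746
E(R_Varden) = R_f + β × MRP = 3.8454% + 0.8746 × 6.7027% = 9.71%

9.71%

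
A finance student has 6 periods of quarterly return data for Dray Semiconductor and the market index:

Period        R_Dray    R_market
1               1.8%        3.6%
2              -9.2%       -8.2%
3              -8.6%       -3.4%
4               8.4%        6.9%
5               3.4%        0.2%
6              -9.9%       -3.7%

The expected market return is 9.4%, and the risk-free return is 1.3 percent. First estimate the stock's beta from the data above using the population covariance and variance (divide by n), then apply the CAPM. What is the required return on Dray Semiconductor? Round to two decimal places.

Mean R_i = (1.8 − 9.2 − 8.6 + 8.4 + 3.4 − 9.9) / 6 = -2.3500%
Mean R_m = (3.6 − 8.2 − 3.4 + 6.9 + 0.2 − 3.7) / 6 = -0.7667%
Σ(R_i − R̄_i)(R_m − R̄_m) = 195.6200  ⇒  Cov = 195.6200 / 6 = 32.6033
Σ(R_m − R̄_m)² = 149.5733  ⇒  Var(R_m) = 149.5733 / 6 = 24.9289
β = Cov / Var(R_m) = 32.6033 / 24.9289 = 1.3079
MRP = 9.4% − 1.3% = 8.10%
E(R) = R_f + β × MRP = 1.3% + 1.3079 × 8.1% = 11.89%

11.89%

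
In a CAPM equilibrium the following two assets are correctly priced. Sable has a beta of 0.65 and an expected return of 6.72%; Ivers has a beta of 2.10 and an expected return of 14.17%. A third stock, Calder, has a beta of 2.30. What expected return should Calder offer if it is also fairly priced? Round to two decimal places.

15.20%

MRP (SML slope) = (14.17% − 6.72%) / (2.10 − 0.65) = 7.45% / 1.45 = 5.1379%
R_f (intercept) = 6.72% − 0.65 × 5.1379% = 3.3804%
E(R_Calder) = R_f + β × MRP = 3.3804% + 2.30 × 5.1379% = 15.20%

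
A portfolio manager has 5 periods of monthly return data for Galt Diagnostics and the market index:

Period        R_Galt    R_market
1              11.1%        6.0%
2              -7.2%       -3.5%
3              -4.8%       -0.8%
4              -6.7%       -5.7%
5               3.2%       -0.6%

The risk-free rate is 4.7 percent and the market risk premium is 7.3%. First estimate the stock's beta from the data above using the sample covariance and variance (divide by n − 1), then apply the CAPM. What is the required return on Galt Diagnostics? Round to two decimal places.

Mean R_i = (11.1 − 7.2 − 4.8 − 6.7 + 3.2) / 5 = -0.8800%
Mean R_m = (6.0 − 3.5 − 0.8 − 5.7 − 0.6) / 5 = -0.9200%
Σ(R_i − R̄_i)(R_m − R̄_m) = 127.8620  ⇒  Cov = 127.8620 / 4 = 31.9655
Σ(R_m − R̄_m)² = 77.5080  ⇒  Var(R_m) = 77.5080 / 4 = 19.3770
β = Cov / Var(R_m) = 31.9655 / 19.3770 = 1.6497
E(R) = R_f + β × MRP = 4.7% + 1.6497 × 7.3% = 16.74%

16.74%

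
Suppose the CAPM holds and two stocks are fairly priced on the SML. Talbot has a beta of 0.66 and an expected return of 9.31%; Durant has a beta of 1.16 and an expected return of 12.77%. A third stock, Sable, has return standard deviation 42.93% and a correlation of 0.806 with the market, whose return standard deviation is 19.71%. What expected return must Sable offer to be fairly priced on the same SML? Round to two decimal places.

16.89%

MRP = (12.77% − 9.31%) / (1.16 − 0.66) = 6.9200%
R_f = 9.31% − 0.66 × 6.9200% = 4.7428%
β_Sable = ρ·σ_i/σ_m = 0.806 × 42.93 / 19.71 = 1.7555
E(R_Sable) = R_f + β × MRP = 4.7428% + 1.7555 × 6.9200% = 16.89%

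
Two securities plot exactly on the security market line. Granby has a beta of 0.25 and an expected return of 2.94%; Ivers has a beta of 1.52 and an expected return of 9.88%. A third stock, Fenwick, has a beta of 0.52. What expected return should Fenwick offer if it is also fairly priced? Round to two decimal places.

MRP (SML slope) = (9.88% − 2.94%) / (1.52 − 0.25) = 6.94% / 1.27 = 5.4646%
R_f (intercept) = 2.94% − 0.25 × 5.4646% = 1.5739%
E(R_Fenwick) = R_f + β × MRP = 1.5739% + 0.52 × 5.4646% = 4.42%

4.42%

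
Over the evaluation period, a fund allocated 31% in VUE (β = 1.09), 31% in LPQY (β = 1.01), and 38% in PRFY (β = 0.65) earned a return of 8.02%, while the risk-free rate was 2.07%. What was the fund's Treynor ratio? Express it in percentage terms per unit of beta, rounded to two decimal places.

β_P = 0.31×1.09 + 0.31×1.01 + 0.38×0.65 = 0.8980
Treynor = (R_P − R_f) / β_P = (8.02% − 2.07%) / 0.8980 = 5.95% / 0.8980 = 6.63%

6.63%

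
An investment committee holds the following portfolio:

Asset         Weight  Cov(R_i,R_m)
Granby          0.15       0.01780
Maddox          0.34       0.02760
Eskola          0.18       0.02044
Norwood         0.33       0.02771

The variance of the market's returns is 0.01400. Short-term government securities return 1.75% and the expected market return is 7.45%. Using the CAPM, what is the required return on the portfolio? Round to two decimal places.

11.88%

β_Granby = 0.01780 / 0.01400 = 1.2714
β_Maddox = 0.02760 / 0.01400 = 1.9714
β_Eskola = 0.02044 / 0.01400 = 1.4600
β_Norwood = 0.02771 / 0.01400 = 1.9793
β_P = Σ w_i β_i = 0.15×1.2714 + 0.34×1.9714 + 0.18×1.4600 + 0.33×1.9793 = 1.7770
MRP = 7.45% − 1.75% = 5.70%
E(R_P) = R_f + β_P × MRP = 1.75% + 1.7770 × 5.70% = 11.88%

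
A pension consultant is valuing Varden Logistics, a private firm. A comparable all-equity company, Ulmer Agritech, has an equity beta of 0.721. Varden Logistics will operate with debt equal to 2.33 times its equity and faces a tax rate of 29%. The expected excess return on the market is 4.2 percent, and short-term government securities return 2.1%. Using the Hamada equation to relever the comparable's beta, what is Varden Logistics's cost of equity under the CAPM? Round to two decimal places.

10.14%

β_L = β_U × [1 + (1 − t)(D/E)] = 0.721 × [1 + (1 − 0.29) × 2.33]
    = 0.721 × [1 + 0.71 × 2.33] = 0.721 × 2.6543 = 1.9138
E(R) = R_f + β_L × MRP = 2.1% + 1.9138 × 4.2% = 10.14%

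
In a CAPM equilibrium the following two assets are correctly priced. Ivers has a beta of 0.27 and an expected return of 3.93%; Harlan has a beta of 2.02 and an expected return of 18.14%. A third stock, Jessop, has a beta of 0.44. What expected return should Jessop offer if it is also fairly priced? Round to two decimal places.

MRP (SML slope) = (18.14% − 3.93%) / (2.02 − 0.27) = 14.21% / 1.75 = 8.1200%
R_f (intercept) = 3.93% − 0.27 × 8.1200% = 1.7376%
E(R_Jessop) = R_f + β × MRP = 1.7376% + 0.44 × 8.1200% = 5.31%

5.31%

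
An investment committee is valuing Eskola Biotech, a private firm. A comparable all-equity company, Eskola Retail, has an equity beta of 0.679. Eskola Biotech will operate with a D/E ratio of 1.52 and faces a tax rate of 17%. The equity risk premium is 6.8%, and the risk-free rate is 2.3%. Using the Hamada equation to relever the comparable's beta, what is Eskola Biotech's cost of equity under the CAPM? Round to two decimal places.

β_L = β_U × [1 + (1 − t)(D/E)] = 0.679 × [1 + (1 − 0.17) × 1.52]
    = 0.679 × [1 + 0.83 × 1.52] = 0.679 × 2.2616 = 1.5356
E(R) = R_f + β_L × MRP = 2.3% + 1.5356 × 6.8% = 12.74%

12.74%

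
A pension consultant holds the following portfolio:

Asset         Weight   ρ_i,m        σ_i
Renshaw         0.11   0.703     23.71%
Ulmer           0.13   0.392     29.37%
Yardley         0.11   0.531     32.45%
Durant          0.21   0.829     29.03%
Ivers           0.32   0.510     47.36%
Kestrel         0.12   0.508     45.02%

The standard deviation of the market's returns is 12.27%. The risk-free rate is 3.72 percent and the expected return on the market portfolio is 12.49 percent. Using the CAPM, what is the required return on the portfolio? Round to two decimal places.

β_Renshaw = 0.703 × 23.71% / 12.27% = 1.3584
β_Ulmer = 0.392 × 29.37% / 12.27% = 0.9383
β_Yardley = 0.531 × 32.45% / 12.27% = 1.4043
β_Durant = 0.829 × 29.03% / 12.27% = 1.9614
β_Ivers = 0.510 × 47.36% / 12.27% = 1.9685
β_Kestrel = 0.508 × 45.02% / 12.27% = 1.8639
β_P = Σ w_i β_i = 0.11×1.3584 + 0.13×0.9383 + 0.11×1.4043 + 0.21×1.9614 + 0.32×1.9685 + 0.12×1.8639 = 1.6914
MRP = 12.49% − 3.72% = 8.77%
E(R_P) = R_f + β_P × MRP = 3.72% + 1.6914 × 8.77% = 18.55%

18.55%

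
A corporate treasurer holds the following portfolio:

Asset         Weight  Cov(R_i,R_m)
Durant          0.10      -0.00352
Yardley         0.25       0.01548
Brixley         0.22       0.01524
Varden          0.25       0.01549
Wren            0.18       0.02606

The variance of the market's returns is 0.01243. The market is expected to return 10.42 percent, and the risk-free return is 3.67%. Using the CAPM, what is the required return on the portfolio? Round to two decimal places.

12.05%

β_Durant = -0.00352 / 0.01243 = -0.2832
β_Yardley = 0.01548 / 0.01243 = 1.2454
β_Brixley = 0.01524 / 0.01243 = 1.2261
β_Varden = 0.01549 / 0.01243 = 1.2462
β_Wren = 0.02606 / 0.01243 = 2.0965
β_P = Σ w_i β_i = 0.10×-0.2832 + 0.25×1.2454 + 0.22×1.2261 + 0.25×1.2462 + 0.18×2.0965 = 1.2417
MRP = 10.42% − 3.67% = 6.75%
E(R_P) = R_f + β_P × MRP = 3.67% + 1.2417 × 6.75% = 12.05%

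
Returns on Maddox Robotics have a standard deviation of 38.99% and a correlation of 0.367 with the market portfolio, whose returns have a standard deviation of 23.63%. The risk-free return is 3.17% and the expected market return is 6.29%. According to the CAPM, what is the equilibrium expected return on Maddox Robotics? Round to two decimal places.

β = ρ × σ_i / σ_m = 0.367 × 38.99% / 23.63% = 0.6056
MRP = 6.29% − 3.17% = 3.12%
E(R) = 3.17% + 0.6056 × 3.12% = 5.06%

5.06%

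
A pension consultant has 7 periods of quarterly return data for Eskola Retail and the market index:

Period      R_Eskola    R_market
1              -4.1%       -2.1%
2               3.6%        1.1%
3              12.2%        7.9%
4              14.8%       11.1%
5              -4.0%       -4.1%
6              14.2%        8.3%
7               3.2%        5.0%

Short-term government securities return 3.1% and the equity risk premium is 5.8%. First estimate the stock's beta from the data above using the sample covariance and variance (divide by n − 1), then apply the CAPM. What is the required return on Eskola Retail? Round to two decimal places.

Mean R_i = (-4.1 + 3.6 + 12.2 + 14.8 − 4.0 + 14.2 + 3.2) / 7 = 5.7000%
Mean R_m = (-2.1 + 1.1 + 7.9 + 11.1 − 4.1 + 8.3 + 5.0) / 7 = 3.8857%
Σ(R_i − R̄_i)(R_m − R̄_m) = 268.4500  ⇒  Cov = 268.4500 / 6 = 44.7417
Σ(R_m − R̄_m)² = 196.2486  ⇒  Var(R_m) = 196.2486 / 6 = 32.7081
β = Cov / Var(R_m) = 44.7417 / 32.7081 = 1.3679
E(R) = R_f + β × MRP = 3.1% + 1.3679 × 5.8% = 11.03%

11.03%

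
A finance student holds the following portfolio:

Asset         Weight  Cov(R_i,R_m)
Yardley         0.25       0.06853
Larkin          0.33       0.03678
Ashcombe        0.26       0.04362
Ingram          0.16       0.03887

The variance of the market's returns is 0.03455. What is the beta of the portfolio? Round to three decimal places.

β_Yardley = 0.06853 / 0.03455 = 1.9835
β_Larkin = 0.03678 / 0.03455 = 1.0645
β_Ashcombe = 0.04362 / 0.03455 = 1.2625
β_Ingram = 0.03887 / 0.03455 = 1.1250
β_P = Σ w_i β_i = 0.25×1.9835 + 0.33×1.0645 + 0.26×1.2625 + 0.16×1.1250 = 1.3554

1.355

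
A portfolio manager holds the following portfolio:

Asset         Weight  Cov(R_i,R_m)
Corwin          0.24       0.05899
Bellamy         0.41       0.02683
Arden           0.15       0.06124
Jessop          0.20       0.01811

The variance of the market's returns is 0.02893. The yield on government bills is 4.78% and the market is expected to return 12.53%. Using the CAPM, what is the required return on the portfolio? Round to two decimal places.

β_Corwin = 0.05899 / 0.02893 = 2.0391
β_Bellamy = 0.02683 / 0.02893 = 0.9274
β_Arden = 0.06124 / 0.02893 = 2.1168
β_Jessop = 0.01811 / 0.02893 = 0.6260
β_P = Σ w_i β_i = 0.24×2.0391 + 0.41×0.9274 + 0.15×2.1168 + 0.20×0.6260 = 1.3123
MRP = 12.53% − 4.78% = 7.75%
E(R_P) = R_f + β_P × MRP = 4.78% + 1.3123 × 7.75% = 14.95%

14.95%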